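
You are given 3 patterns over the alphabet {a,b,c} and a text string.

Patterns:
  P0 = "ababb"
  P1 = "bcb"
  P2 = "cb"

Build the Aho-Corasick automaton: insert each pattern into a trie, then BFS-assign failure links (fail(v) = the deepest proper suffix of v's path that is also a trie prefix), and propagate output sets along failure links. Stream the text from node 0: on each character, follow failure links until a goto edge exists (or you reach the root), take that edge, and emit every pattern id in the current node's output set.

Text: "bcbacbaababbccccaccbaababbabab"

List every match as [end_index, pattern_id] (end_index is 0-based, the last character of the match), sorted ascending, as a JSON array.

Build:
Trie (insert patterns):
  n0 'ε': a→1 b→6 c→9
  n1 'a': b→2
  n2 'ab': a→3
  n3 'aba': b→4
  n4 'abab': b→5
  n5 'ababb': ·  ←P0
  n6 'b': c→7
  n7 'bc': b→8
  n8 'bcb': ·  ←P1
  n9 'c': b→10
  n10 'cb': ·  ←P2

Failure links (BFS by depth):
  n1('a'): parent n0 fail=0; on 'a' 0 → fail=0;  out ∅∪∅=∅
  n6('b'): parent n0 fail=0; on 'b' 0 → fail=0;  out ∅∪∅=∅
  n9('c'): parent n0 fail=0; on 'c' 0 → fail=0;  out ∅∪∅=∅
  n2('ab'): parent n1 fail=0; on 'b' 0 → fail=6;  out ∅∪∅=∅
  n7('bc'): parent n6 fail=0; on 'c' 0 → fail=9;  out ∅∪∅=∅
  n10('cb'): parent n9 fail=0; on 'b' 0 → fail=6;  out {2}∪∅={2}
  n3('aba'): parent n2 fail=6; on 'a' 6→0 → fail=1;  out ∅∪∅=∅
  n8('bcb'): parent n7 fail=9; on 'b' 9 → fail=10;  out {1}∪{2}={1,2}
  n4('abab'): parent n3 fail=1; on 'b' 1 → fail=2;  out ∅∪∅=∅
  n5('ababb'): parent n4 fail=2; on 'b' 2→6→0 → fail=6;  out {0}∪∅={0}

Scan:
i=0 'b': node 0→6
i=1 'c': node 6→7
i=2 'b': node 7→8  ** P1@[0:2],P2@[1:2]
i=3 'a': node 8→1 (via fail)
i=4 'c': node 1→9 (via fail)
i=5 'b': node 9→10  ** P2@[4:5]
i=6 'a': node 10→1 (via fail)
i=7 'a': node 1→1 (via fail)
i=8 'b': node 1→2
i=9 'a': node 2→3
i=10 'b': node 3→4
i=11 'b': node 4→5  ** P0@[7:11]
i=12 'c': node 5→7 (via fail)
i=13 'c': node 7→9 (via fail)
i=14 'c': node 9→9 (via fail)
i=15 'c': node 9→9 (via fail)
i=16 'a': node 9→1 (via fail)
i=17 'c': node 1→9 (via fail)
i=18 'c': node 9→9 (via fail)
i=19 'b': node 9→10  ** P2@[18:19]
i=20 'a': node 10→1 (via fail)
i=21 'a': node 1→1 (via fail)
i=22 'b': node 1→2
i=23 'a': node 2→3
i=24 'b': node 3→4
i=25 'b': node 4→5  ** P0@[21:25]
i=26 'a': node 5→1 (via fail)
i=27 'b': node 1→2
i=28 'a': node 2→3
i=29 'b': node 3→4

Result: [[2,1],[2,2],[5,2],[11,0],[19,2],[25,0]]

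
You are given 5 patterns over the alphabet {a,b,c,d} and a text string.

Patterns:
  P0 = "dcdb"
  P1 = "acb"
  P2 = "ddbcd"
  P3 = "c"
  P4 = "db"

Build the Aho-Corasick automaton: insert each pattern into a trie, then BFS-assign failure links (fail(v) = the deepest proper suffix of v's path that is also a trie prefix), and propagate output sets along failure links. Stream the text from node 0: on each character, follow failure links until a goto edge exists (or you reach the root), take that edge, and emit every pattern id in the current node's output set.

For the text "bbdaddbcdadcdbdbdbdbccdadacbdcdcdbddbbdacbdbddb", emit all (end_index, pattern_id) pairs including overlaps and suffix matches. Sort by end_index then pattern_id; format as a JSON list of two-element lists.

Build:
Trie nodes:
  n0 'ε': a→5 c→12 d→1
  n1 'd': b→13 c→2 d→8
  n2 'dc': d→3
  n3 'dcd': b→4
  n4 'dcdb': ·  ←P0
  n5 'a': c→6
  n6 'ac': b→7
  n7 'acb': ·  ←P1
  n8 'dd': b→9
  n9 'ddb': c→10
  n10 'ddbc': d→11
  n11 'ddbcd': ·  ←P2
  n12 'c': ·  ←P3
  n13 'db': ·  ←P4

Failure links (BFS by depth):
  fail(1) 'd': from fail(0)=0 chase 'd': 0 ⇒ 0;  out=∅∪out(0)=∅
  fail(5) 'a': from fail(0)=0 chase 'a': 0 ⇒ 0;  out=∅∪out(0)=∅
  fail(12) 'c': from fail(0)=0 chase 'c': 0 ⇒ 0;  out={3}∪out(0)={3}
  fail(2) 'dc': from fail(1)=0 chase 'c': 0 ⇒ 12;  out=∅∪out(12)={3}
  fail(6) 'ac': from fail(5)=0 chase 'c': 0 ⇒ 12;  out=∅∪out(12)={3}
  fail(8) 'dd': from fail(1)=0 chase 'd': 0 ⇒ 1;  out=∅∪out(1)=∅
  fail(13) 'db': from fail(1)=0 chase 'b': 0 ⇒ 0;  out={4}∪out(0)={4}
  fail(3) 'dcd': from fail(2)=12 chase 'd': 12→0 ⇒ 1;  out=∅∪out(1)=∅
  fail(7) 'acb': from fail(6)=12 chase 'b': 12→0 ⇒ 0;  out={1}∪out(0)={1}
  fail(9) 'ddb': from fail(8)=1 chase 'b': 1 ⇒ 13;  out=∅∪out(13)={4}
  fail(4) 'dcdb': from fail(3)=1 chase 'b': 1 ⇒ 13;  out={0}∪out(13)={0,4}
  fail(10) 'ddbc': from fail(9)=13 chase 'c': 13→0 ⇒ 12;  out=∅∪out(12)={3}
  fail(11) 'ddbcd': from fail(10)=12 chase 'd': 12→0 ⇒ 1;  out={2}∪out(1)={2}

Run:
[0] read 'b'  n0⇒n0
[1] read 'b'  n0⇒n0
[2] read 'd'  n0⇒n1
[3] read 'a'  n1⇒n5 ·f
[4] read 'd'  n5⇒n1 ·f
[5] read 'd'  n1⇒n8
[6] read 'b'  n8⇒n9  emit P4@[5:6]
[7] read 'c'  n9⇒n10  emit P3@[7:7]
[8] read 'd'  n10⇒n11  emit P2@[4:8]
[9] read 'a'  n11⇒n5 ·f
[10] read 'd'  n5⇒n1 ·f
[11] read 'c'  n1⇒n2  emit P3@[11:11]
[12] read 'd'  n2⇒n3
[13] read 'b'  n3⇒n4  emit P0@[10:13],P4@[12:13]
[14] read 'd'  n4⇒n1 ·f
[15] read 'b'  n1⇒n13  emit P4@[14:15]
[16] read 'd'  n13⇒n1 ·f
[17] read 'b'  n1⇒n13  emit P4@[16:17]
[18] read 'd'  n13⇒n1 ·f
[19] read 'b'  n1⇒n13  emit P4@[18:19]
[20] read 'c'  n13⇒n12 ·f  emit P3@[20:20]
[21] read 'c'  n12⇒n12 ·f  emit P3@[21:21]
[22] read 'd'  n12⇒n1 ·f
[23] read 'a'  n1⇒n5 ·f
[24] read 'd'  n5⇒n1 ·f
[25] read 'a'  n1⇒n5 ·f
[26] read 'c'  n5⇒n6  emit P3@[26:26]
[27] read 'b'  n6⇒n7  emit P1@[25:27]
[28] read 'd'  n7⇒n1 ·f
[29] read 'c'  n1⇒n2  emit P3@[29:29]
[30] read 'd'  n2⇒n3
[31] read 'c'  n3⇒n2 ·f  emit P3@[31:31]
[32] read 'd'  n2⇒n3
[33] read 'b'  n3⇒n4  emit P0@[30:33],P4@[32:33]
[34] read 'd'  n4⇒n1 ·f
[35] read 'd'  n1⇒n8
[36] read 'b'  n8⇒n9  emit P4@[35:36]
[37] read 'b'  n9⇒n0 ·f
[38] read 'd'  n0⇒n1
[39] read 'a'  n1⇒n5 ·f
[40] read 'c'  n5⇒n6  emit P3@[40:40]
[41] read 'b'  n6⇒n7  emit P1@[39:41]
[42] read 'd'  n7⇒n1 ·f
[43] read 'b'  n1⇒n13  emit P4@[42:43]
[44] read 'd'  n13⇒n1 ·f
[45] read 'd'  n1⇒n8
[46] read 'b'  n8⇒n9  emit P4@[45:46]

All matches (sorted): [[6,4],[7,3],[8,2],[11,3],[13,0],[13,4],[15,4],[17,4],[19,4],[20,3],[21,3],[26,3],[27,1],[29,3],[31,3],[33,0],[33,4],[36,4],[40,3],[41,1],[43,4],[46,4]]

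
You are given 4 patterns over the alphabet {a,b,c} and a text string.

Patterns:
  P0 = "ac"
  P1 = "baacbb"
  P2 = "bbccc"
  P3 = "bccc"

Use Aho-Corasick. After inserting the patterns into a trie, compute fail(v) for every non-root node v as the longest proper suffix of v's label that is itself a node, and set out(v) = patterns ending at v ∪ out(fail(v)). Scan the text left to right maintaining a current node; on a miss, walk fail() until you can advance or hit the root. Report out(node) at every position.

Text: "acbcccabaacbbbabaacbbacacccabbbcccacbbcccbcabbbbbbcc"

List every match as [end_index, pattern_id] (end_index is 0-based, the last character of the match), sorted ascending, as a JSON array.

Construct AC machine:
Trie nodes:
  n0 'ε': a→1 b→3
  n1 'a': c→2
  n2 'ac': ·  ←P0
  n3 'b': a→4 b→9 c→13
  n4 'ba': a→5
  n5 'baa': c→6
  n6 'baac': b→7
  n7 'baacb': b→8
  n8 'baacbb': ·  ←P1
  n9 'bb': c→10
  n10 'bbc': c→11
  n11 'bbcc': c→12
  n12 'bbccc': ·  ←P2
  n13 'bc': c→14
  n14 'bcc': c→15
  n15 'bccc': ·  ←P3

Failure links (BFS by depth):
  fail(1) 'a': from fail(0)=0 chase 'a': 0 ⇒ 0;  out=∅∪out(0)=∅
  fail(3) 'b': from fail(0)=0 chase 'b': 0 ⇒ 0;  out=∅∪out(0)=∅
  fail(2) 'ac': from fail(1)=0 chase 'c': 0 ⇒ 0;  out={0}∪out(0)={0}
  fail(4) 'ba': from fail(3)=0 chase 'a': 0 ⇒ 1;  out=∅∪out(1)=∅
  fail(9) 'bb': from fail(3)=0 chase 'b': 0 ⇒ 3;  out=∅∪out(3)=∅
  fail(13) 'bc': from fail(3)=0 chase 'c': 0 ⇒ 0;  out=∅∪out(0)=∅
  fail(5) 'baa': from fail(4)=1 chase 'a': 1→0 ⇒ 1;  out=∅∪out(1)=∅
  fail(10) 'bbc': from fail(9)=3 chase 'c': 3 ⇒ 13;  out=∅∪out(13)=∅
  fail(14) 'bcc': from fail(13)=0 chase 'c': 0 ⇒ 0;  out=∅∪out(0)=∅
  fail(6) 'baac': from fail(5)=1 chase 'c': 1 ⇒ 2;  out=∅∪out(2)={0}
  fail(11) 'bbcc': from fail(10)=13 chase 'c': 13 ⇒ 14;  out=∅∪out(14)=∅
  fail(15) 'bccc': from fail(14)=0 chase 'c': 0 ⇒ 0;  out={3}∪out(0)={3}
  fail(7) 'baacb': from fail(6)=2 chase 'b': 2→0 ⇒ 3;  out=∅∪out(3)=∅
  fail(12) 'bbccc': from fail(11)=14 chase 'c': 14 ⇒ 15;  out={2}∪out(15)={2,3}
  fail(8) 'baacbb': from fail(7)=3 chase 'b': 3 ⇒ 9;  out={1}∪out(9)={1}

Run:
pos 0 'a': at 1
pos 1 'c': at 2  emit P0@[0:1]
pos 2 'b': at 3 (via fail)
pos 3 'c': at 13
pos 4 'c': at 14
pos 5 'c': at 15  emit P3@[2:5]
pos 6 'a': at 1 (via fail)
pos 7 'b': at 3 (via fail)
pos 8 'a': at 4
pos 9 'a': at 5
pos 10 'c': at 6  emit P0@[9:10]
pos 11 'b': at 7
pos 12 'b': at 8  emit P1@[7:12]
pos 13 'b': at 9 (via fail)
pos 14 'a': at 4 (via fail)
pos 15 'b': at 3 (via fail)
pos 16 'a': at 4
pos 17 'a': at 5
pos 18 'c': at 6  emit P0@[17:18]
pos 19 'b': at 7
pos 20 'b': at 8  emit P1@[15:20]
pos 21 'a': at 4 (via fail)
pos 22 'c': at 2 (via fail)  emit P0@[21:22]
pos 23 'a': at 1 (via fail)
pos 24 'c': at 2  emit P0@[23:24]
pos 25 'c': at 0 (via fail)
pos 26 'c': at 0
pos 27 'a': at 1
pos 28 'b': at 3 (via fail)
pos 29 'b': at 9
pos 30 'b': at 9 (via fail)
pos 31 'c': at 10
pos 32 'c': at 11
pos 33 'c': at 12  emit P2@[29:33],P3@[30:33]
pos 34 'a': at 1 (via fail)
pos 35 'c': at 2  emit P0@[34:35]
pos 36 'b': at 3 (via fail)
pos 37 'b': at 9
pos 38 'c': at 10
pos 39 'c': at 11
pos 40 'c': at 12  emit P2@[36:40],P3@[37:40]
pos 41 'b': at 3 (via fail)
pos 42 'c': at 13
pos 43 'a': at 1 (via fail)
pos 44 'b': at 3 (via fail)
pos 45 'b': at 9
pos 46 'b': at 9 (via fail)
pos 47 'b': at 9 (via fail)
pos 48 'b': at 9 (via fail)
pos 49 'b': at 9 (via fail)
pos 50 'c': at 10
pos 51 'c': at 11

Result: [[1,0],[5,3],[10,0],[12,1],[18,0],[20,1],[22,0],[24,0],[33,2],[33,3],[35,0],[40,2],[40,3]]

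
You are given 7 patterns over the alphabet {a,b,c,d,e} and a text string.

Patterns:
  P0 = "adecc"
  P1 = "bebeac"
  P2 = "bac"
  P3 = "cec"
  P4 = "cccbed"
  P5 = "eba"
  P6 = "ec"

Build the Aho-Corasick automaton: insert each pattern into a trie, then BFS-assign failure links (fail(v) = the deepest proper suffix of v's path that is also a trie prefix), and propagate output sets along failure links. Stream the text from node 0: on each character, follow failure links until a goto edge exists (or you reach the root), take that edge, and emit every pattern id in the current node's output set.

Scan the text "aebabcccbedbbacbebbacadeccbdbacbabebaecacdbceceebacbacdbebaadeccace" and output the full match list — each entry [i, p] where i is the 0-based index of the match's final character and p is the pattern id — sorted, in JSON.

Build automaton:
Trie nodes:
  n0 'ε': a→1 b→6 c→14 e→22
  n1 'a': d→2
  n2 'ad': e→3
  n3 'ade': c→4
  n4 'adec': c→5
  n5 'adecc': ·  [P0 ends]
  n6 'b': a→12 e→7
  n7 'be': b→8
  n8 'beb': e→9
  n9 'bebe': a→10
  n10 'bebea': c→11
  n11 'bebeac': ·  [P1 ends]
  n12 'ba': c→13
  n13 'bac': ·  [P2 ends]
  n14 'c': c→17 e→15
  n15 'ce': c→16
  n16 'cec': ·  [P3 ends]
  n17 'cc': c→18
  n18 'ccc': b→19
  n19 'cccb': e→20
  n20 'cccbe': d→21
  n21 'cccbed': ·  [P4 ends]
  n22 'e': b→23 c→25
  n23 'eb': a→24
  n24 'eba': ·  [P5 ends]
  n25 'ec': ·  [P6 ends]

Failure links (BFS by depth):
  fail(1) 'a': from fail(0)=0 chase 'a': 0 ⇒ 0;  out=∅∪out(0)=∅
  fail(6) 'b': from fail(0)=0 chase 'b': 0 ⇒ 0;  out=∅∪out(0)=∅
  fail(14) 'c': from fail(0)=0 chase 'c': 0 ⇒ 0;  out=∅∪out(0)=∅
  fail(22) 'e': from fail(0)=0 chase 'e': 0 ⇒ 0;  out=∅∪out(0)=∅
  fail(2) 'ad': from fail(1)=0 chase 'd': 0 ⇒ 0;  out=∅∪out(0)=∅
  fail(7) 'be': from fail(6)=0 chase 'e': 0 ⇒ 22;  out=∅∪out(22)=∅
  fail(12) 'ba': from fail(6)=0 chase 'a': 0 ⇒ 1;  out=∅∪out(1)=∅
  fail(15) 'ce': from fail(14)=0 chase 'e': 0 ⇒ 22;  out=∅∪out(22)=∅
  fail(17) 'cc': from fail(14)=0 chase 'c': 0 ⇒ 14;  out=∅∪out(14)=∅
  fail(23) 'eb': from fail(22)=0 chase 'b': 0 ⇒ 6;  out=∅∪out(6)=∅
  fail(25) 'ec': from fail(22)=0 chase 'c': 0 ⇒ 14;  out={6}∪out(14)={6}
  fail(3) 'ade': from fail(2)=0 chase 'e': 0 ⇒ 22;  out=∅∪out(22)=∅
  fail(8) 'beb': from fail(7)=22 chase 'b': 22 ⇒ 23;  out=∅∪out(23)=∅
  fail(13) 'bac': from fail(12)=1 chase 'c': 1→0 ⇒ 14;  out={2}∪out(14)={2}
  fail(16) 'cec': from fail(15)=22 chase 'c': 22 ⇒ 25;  out={3}∪out(25)={3,6}
  fail(18) 'ccc': from fail(17)=14 chase 'c': 14 ⇒ 17;  out=∅∪out(17)=∅
  fail(24) 'eba': from fail(23)=6 chase 'a': 6 ⇒ 12;  out={5}∪out(12)={5}
  fail(4) 'adec': from fail(3)=22 chase 'c': 22 ⇒ 25;  out=∅∪out(25)={6}
  fail(9) 'bebe': from fail(8)=23 chase 'e': 23→6 ⇒ 7;  out=∅∪out(7)=∅
  fail(19) 'cccb': from fail(18)=17 chase 'b': 17→14→0 ⇒ 6;  out=∅∪out(6)=∅
  fail(5) 'adecc': from fail(4)=25 chase 'c': 25→14 ⇒ 17;  out={0}∪out(17)={0}
  fail(10) 'bebea': from fail(9)=7 chase 'a': 7→22→0 ⇒ 1;  out=∅∪out(1)=∅
  fail(20) 'cccbe': from fail(19)=6 chase 'e': 6 ⇒ 7;  out=∅∪out(7)=∅
  fail(11) 'bebeac': from fail(10)=1 chase 'c': 1→0 ⇒ 14;  out={1}∪out(14)={1}
  fail(21) 'cccbed': from fail(20)=7 chase 'd': 7→22→0 ⇒ 0;  out={4}∪out(0)={4}

Text stream:
i=0 'a': node 0→1
i=1 'e': node 1→22 ·f
i=2 'b': node 22→23
i=3 'a': node 23→24  → match P5@[1:3]
i=4 'b': node 24→6 ·f
i=5 'c': node 6→14 ·f
i=6 'c': node 14→17
i=7 'c': node 17→18
i=8 'b': node 18→19
i=9 'e': node 19→20
i=10 'd': node 20→21  → match P4@[5:10]
i=11 'b': node 21→6 ·f
i=12 'b': node 6→6 ·f
i=13 'a': node 6→12
i=14 'c': node 12→13  → match P2@[12:14]
i=15 'b': node 13→6 ·f
i=16 'e': node 6→7
i=17 'b': node 7→8
i=18 'b': node 8→6 ·f
i=19 'a': node 6→12
i=20 'c': node 12→13  → match P2@[18:20]
i=21 'a': node 13→1 ·f
i=22 'd': node 1→2
i=23 'e': node 2→3
i=24 'c': node 3→4  → match P6@[23:24]
i=25 'c': node 4→5  → match P0@[21:25]
i=26 'b': node 5→6 ·f
i=27 'd': node 6→0 ·f
i=28 'b': node 0→6
i=29 'a': node 6→12
i=30 'c': node 12→13  → match P2@[28:30]
i=31 'b': node 13→6 ·f
i=32 'a': node 6→12
i=33 'b': node 12→6 ·f
i=34 'e': node 6→7
i=35 'b': node 7→8
i=36 'a': node 8→24 ·f  → match P5@[34:36]
i=37 'e': node 24→22 ·f
i=38 'c': node 22→25  → match P6@[37:38]
i=39 'a': node 25→1 ·f
i=40 'c': node 1→14 ·f
i=41 'd': node 14→0 ·f
i=42 'b': node 0→6
i=43 'c': node 6→14 ·f
i=44 'e': node 14→15
i=45 'c': node 15→16  → match P3@[43:45],P6@[44:45]
i=46 'e': node 16→15 ·f
i=47 'e': node 15→22 ·f
i=48 'b': node 22→23
i=49 'a': node 23→24  → match P5@[47:49]
i=50 'c': node 24→13 ·f  → match P2@[48:50]
i=51 'b': node 13→6 ·f
i=52 'a': node 6→12
i=53 'c': node 12→13  → match P2@[51:53]
i=54 'd': node 13→0 ·f
i=55 'b': node 0→6
i=56 'e': node 6→7
i=57 'b': node 7→8
i=58 'a': node 8→24 ·f  → match P5@[56:58]
i=59 'a': node 24→1 ·f
i=60 'd': node 1→2
i=61 'e': node 2→3
i=62 'c': node 3→4  → match P6@[61:62]
i=63 'c': node 4→5  → match P0@[59:63]
i=64 'a': node 5→1 ·f
i=65 'c': node 1→14 ·f
i=66 'e': node 14→15

Matches: [[3,5],[10,4],[14,2],[20,2],[24,6],[25,0],[30,2],[36,5],[38,6],[45,3],[45,6],[49,5],[50,2],[53,2],[58,5],[62,6],[63,0]]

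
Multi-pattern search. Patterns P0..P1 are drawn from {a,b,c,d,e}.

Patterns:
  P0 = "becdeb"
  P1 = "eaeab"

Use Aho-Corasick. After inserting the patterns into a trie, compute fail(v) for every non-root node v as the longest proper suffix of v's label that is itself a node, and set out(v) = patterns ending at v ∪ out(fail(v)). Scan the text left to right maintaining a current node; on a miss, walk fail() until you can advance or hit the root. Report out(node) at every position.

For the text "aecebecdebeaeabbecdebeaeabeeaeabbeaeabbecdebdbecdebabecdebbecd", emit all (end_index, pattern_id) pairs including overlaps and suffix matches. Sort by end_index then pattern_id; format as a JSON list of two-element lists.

Construct AC machine:
Trie nodes:
  n0 'ε': b→1 e→7
  n1 'b': e→2
  n2 'be': c→3
  n3 'bec': d→4
  n4 'becd': e→5
  n5 'becde': b→6
  n6 'becdeb': ·  ←P0
  n7 'e': a→8
  n8 'ea': e→9
  n9 'eae': a→10
  n10 'eaea': b→11
  n11 'eaeab': ·  ←P1

Failure links (BFS by depth):
  n1('b'): parent n0 fail=0; on 'b' 0 → fail=0;  out ∅∪∅=∅
  n7('e'): parent n0 fail=0; on 'e' 0 → fail=0;  out ∅∪∅=∅
  n2('be'): parent n1 fail=0; on 'e' 0 → fail=7;  out ∅∪∅=∅
  n8('ea'): parent n7 fail=0; on 'a' 0 → fail=0;  out ∅∪∅=∅
  n3('bec'): parent n2 fail=7; on 'c' 7→0 → fail=0;  out ∅∪∅=∅
  n9('eae'): parent n8 fail=0; on 'e' 0 → fail=7;  out ∅∪∅=∅
  n4('becd'): parent n3 fail=0; on 'd' 0 → fail=0;  out ∅∪∅=∅
  n10('eaea'): parent n9 fail=7; on 'a' 7 → fail=8;  out ∅∪∅=∅
  n5('becde'): parent n4 fail=0; on 'e' 0 → fail=7;  out ∅∪∅=∅
  n11('eaeab'): parent n10 fail=8; on 'b' 8→0 → fail=1;  out {1}∪∅={1}
  n6('becdeb'): parent n5 fail=7; on 'b' 7→0 → fail=1;  out {0}∪∅={0}

Scan:
i=0 'a': node 0→0
i=1 'e': node 0→7
i=2 'c': node 7→0 (fail-walked)
i=3 'e': node 0→7
i=4 'b': node 7→1 (fail-walked)
i=5 'e': node 1→2
i=6 'c': node 2→3
i=7 'd': node 3→4
i=8 'e': node 4→5
i=9 'b': node 5→6  ** P0@[4:9]
i=10 'e': node 6→2 (fail-walked)
i=11 'a': node 2→8 (fail-walked)
i=12 'e': node 8→9
i=13 'a': node 9→10
i=14 'b': node 10→11  ** P1@[10:14]
i=15 'b': node 11→1 (fail-walked)
i=16 'e': node 1→2
i=17 'c': node 2→3
i=18 'd': node 3→4
i=19 'e': node 4→5
i=20 'b': node 5→6  ** P0@[15:20]
i=21 'e': node 6→2 (fail-walked)
i=22 'a': node 2→8 (fail-walked)
i=23 'e': node 8→9
i=24 'a': node 9→10
i=25 'b': node 10→11  ** P1@[21:25]
i=26 'e': node 11→2 (fail-walked)
i=27 'e': node 2→7 (fail-walked)
i=28 'a': node 7→8
i=29 'e': node 8→9
i=30 'a': node 9→10
i=31 'b': node 10→11  ** P1@[27:31]
i=32 'b': node 11→1 (fail-walked)
i=33 'e': node 1→2
i=34 'a': node 2→8 (fail-walked)
i=35 'e': node 8→9
i=36 'a': node 9→10
i=37 'b': node 10→11  ** P1@[33:37]
i=38 'b': node 11→1 (fail-walked)
i=39 'e': node 1→2
i=40 'c': node 2→3
i=41 'd': node 3→4
i=42 'e': node 4→5
i=43 'b': node 5→6  ** P0@[38:43]
i=44 'd': node 6→0 (fail-walked)
i=45 'b': node 0→1
i=46 'e': node 1→2
i=47 'c': node 2→3
i=48 'd': node 3→4
i=49 'e': node 4→5
i=50 'b': node 5→6  ** P0@[45:50]
i=51 'a': node 6→0 (fail-walked)
i=52 'b': node 0→1
i=53 'e': node 1→2
i=54 'c': node 2→3
i=55 'd': node 3→4
i=56 'e': node 4→5
i=57 'b': node 5→6  ** P0@[52:57]
i=58 'b': node 6→1 (fail-walked)
i=59 'e': node 1→2
i=60 'c': node 2→3
i=61 'd': node 3→4

Result: [[9,0],[14,1],[20,0],[25,1],[31,1],[37,1],[43,0],[50,0],[57,0]]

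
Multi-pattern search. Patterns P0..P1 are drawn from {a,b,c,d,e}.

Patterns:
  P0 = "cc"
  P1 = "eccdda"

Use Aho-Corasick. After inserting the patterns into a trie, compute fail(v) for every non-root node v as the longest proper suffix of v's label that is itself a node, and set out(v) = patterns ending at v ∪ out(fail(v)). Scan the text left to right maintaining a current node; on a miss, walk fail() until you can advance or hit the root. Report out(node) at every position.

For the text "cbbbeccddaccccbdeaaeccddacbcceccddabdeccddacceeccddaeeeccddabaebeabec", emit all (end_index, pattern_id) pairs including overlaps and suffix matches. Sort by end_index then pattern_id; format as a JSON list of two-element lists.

Build automaton:
Trie nodes:
  n0 'ε': c→1 e→3
  n1 'c': c→2
  n2 'cc': ·  ←P0
  n3 'e': c→4
  n4 'ec': c→5
  n5 'ecc': d→6
  n6 'eccd': d→7
  n7 'eccdd': a→8
  n8 'eccdda': ·  ←P1

BFS fail/out derivation:
  fail(1) 'c': from fail(0)=0 chase 'c': 0 ⇒ 0;  out=∅∪out(0)=∅
  fail(3) 'e': from fail(0)=0 chase 'e': 0 ⇒ 0;  out=∅∪out(0)=∅
  fail(2) 'cc': from fail(1)=0 chase 'c': 0 ⇒ 1;  out={0}∪out(1)={0}
  fail(4) 'ec': from fail(3)=0 chase 'c': 0 ⇒ 1;  out=∅∪out(1)=∅
  fail(5) 'ecc': from fail(4)=1 chase 'c': 1 ⇒ 2;  out=∅∪out(2)={0}
  fail(6) 'eccd': from fail(5)=2 chase 'd': 2→1→0 ⇒ 0;  out=∅∪out(0)=∅
  fail(7) 'eccdd': from fail(6)=0 chase 'd': 0 ⇒ 0;  out=∅∪out(0)=∅
  fail(8) 'eccdda': from fail(7)=0 chase 'a': 0 ⇒ 0;  out={1}∪out(0)={1}

Run:
i=0 'c': node 0→1
i=1 'b': node 1→0 ·f
i=2 'b': node 0→0
i=3 'b': node 0→0
i=4 'e': node 0→3
i=5 'c': node 3→4
i=6 'c': node 4→5  emit P0@[5:6]
i=7 'd': node 5→6
i=8 'd': node 6→7
i=9 'a': node 7→8  emit P1@[4:9]
i=10 'c': node 8→1 ·f
i=11 'c': node 1→2  emit P0@[10:11]
i=12 'c': node 2→2 ·f  emit P0@[11:12]
i=13 'c': node 2→2 ·f  emit P0@[12:13]
i=14 'b': node 2→0 ·f
i=15 'd': node 0→0
i=16 'e': node 0→3
i=17 'a': node 3→0 ·f
i=18 'a': node 0→0
i=19 'e': node 0→3
i=20 'c': node 3→4
i=21 'c': node 4→5  emit P0@[20:21]
i=22 'd': node 5→6
i=23 'd': node 6→7
i=24 'a': node 7→8  emit P1@[19:24]
i=25 'c': node 8→1 ·f
i=26 'b': node 1→0 ·f
i=27 'c': node 0→1
i=28 'c': node 1→2  emit P0@[27:28]
i=29 'e': node 2→3 ·f
i=30 'c': node 3→4
i=31 'c': node 4→5  emit P0@[30:31]
i=32 'd': node 5→6
i=33 'd': node 6→7
i=34 'a': node 7→8  emit P1@[29:34]
i=35 'b': node 8→0 ·f
i=36 'd': node 0→0
i=37 'e': node 0→3
i=38 'c': node 3→4
i=39 'c': node 4→5  emit P0@[38:39]
i=40 'd': node 5→6
i=41 'd': node 6→7
i=42 'a': node 7→8  emit P1@[37:42]
i=43 'c': node 8→1 ·f
i=44 'c': node 1→2  emit P0@[43:44]
i=45 'e': node 2→3 ·f
i=46 'e': node 3→3 ·f
i=47 'c': node 3→4
i=48 'c': node 4→5  emit P0@[47:48]
i=49 'd': node 5→6
i=50 'd': node 6→7
i=51 'a': node 7→8  emit P1@[46:51]
i=52 'e': node 8→3 ·f
i=53 'e': node 3→3 ·f
i=54 'e': node 3→3 ·f
i=55 'c': node 3→4
i=56 'c': node 4→5  emit P0@[55:56]
i=57 'd': node 5→6
i=58 'd': node 6→7
i=59 'a': node 7→8  emit P1@[54:59]
i=60 'b': node 8→0 ·f
i=61 'a': node 0→0
i=62 'e': node 0→3
i=63 'b': node 3→0 ·f
i=64 'e': node 0→3
i=65 'a': node 3→0 ·f
i=66 'b': node 0→0
i=67 'e': node 0→3
i=68 'c': node 3→4

Result: [[6,0],[9,1],[11,0],[12,0],[13,0],[21,0],[24,1],[28,0],[31,0],[34,1],[39,0],[42,1],[44,0],[48,0],[51,1],[56,0],[59,1]]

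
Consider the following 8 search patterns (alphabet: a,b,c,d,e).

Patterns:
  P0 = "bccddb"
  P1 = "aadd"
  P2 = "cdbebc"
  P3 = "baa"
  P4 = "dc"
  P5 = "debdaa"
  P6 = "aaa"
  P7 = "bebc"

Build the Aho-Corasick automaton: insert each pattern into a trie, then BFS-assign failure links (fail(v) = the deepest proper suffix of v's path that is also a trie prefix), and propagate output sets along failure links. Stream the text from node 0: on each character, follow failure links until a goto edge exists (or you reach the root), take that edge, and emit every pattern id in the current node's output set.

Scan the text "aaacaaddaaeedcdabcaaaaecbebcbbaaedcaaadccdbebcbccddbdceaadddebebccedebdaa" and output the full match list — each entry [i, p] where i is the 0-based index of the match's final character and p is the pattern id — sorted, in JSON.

Build automaton:
Trie nodes:
  n0 'ε': a→7 b→1 c→11 d→19
  n1 'b': a→17 c→2 e→27
  n2 'bc': c→3
  n3 'bcc': d→4
  n4 'bccd': d→5
  n5 'bccdd': b→6
  n6 'bccddb': ·  ←P0
  n7 'a': a→8
  n8 'aa': a→26 d→9
  n9 'aad': d→10
  n10 'aadd': ·  ←P1
  n11 'c': d→12
  n12 'cd': b→13
  n13 'cdb': e→14
  n14 'cdbe': b→15
  n15 'cdbeb': c→16
  n16 'cdbebc': ·  ←P2
  n17 'ba': a→18
  n18 'baa': ·  ←P3
  n19 'd': c→20 e→21
  n20 'dc': ·  ←P4
  n21 'de': b→22
  n22 'deb': d→23
  n23 'debd': a→24
  n24 'debda': a→25
  n25 'debdaa': ·  ←P5
  n26 'aaa': ·  ←P6
  n27 'be': b→28
  n28 'beb': c→29
  n29 'bebc': ·  ←P7

Failure links (BFS by depth):
  n1('b'): parent n0 fail=0; on 'b' 0 → fail=0;  out ∅∪∅=∅
  n7('a'): parent n0 fail=0; on 'a' 0 → fail=0;  out ∅∪∅=∅
  n11('c'): parent n0 fail=0; on 'c' 0 → fail=0;  out ∅∪∅=∅
  n19('d'): parent n0 fail=0; on 'd' 0 → fail=0;  out ∅∪∅=∅
  n2('bc'): parent n1 fail=0; on 'c' 0 → fail=11;  out ∅∪∅=∅
  n8('aa'): parent n7 fail=0; on 'a' 0 → fail=7;  out ∅∪∅=∅
  n12('cd'): parent n11 fail=0; on 'd' 0 → fail=19;  out ∅∪∅=∅
  n17('ba'): parent n1 fail=0; on 'a' 0 → fail=7;  out ∅∪∅=∅
  n20('dc'): parent n19 fail=0; on 'c' 0 → fail=11;  out {4}∪∅={4}
  n21('de'): parent n19 fail=0; on 'e' 0 → fail=0;  out ∅∪∅=∅
  n27('be'): parent n1 fail=0; on 'e' 0 → fail=0;  out ∅∪∅=∅
  n3('bcc'): parent n2 fail=11; on 'c' 11→0 → fail=11;  out ∅∪∅=∅
  n9('aad'): parent n8 fail=7; on 'd' 7→0 → fail=19;  out ∅∪∅=∅
  n13('cdb'): parent n12 fail=19; on 'b' 19→0 → fail=1;  out ∅∪∅=∅
  n18('baa'): parent n17 fail=7; on 'a' 7 → fail=8;  out {3}∪∅={3}
  n22('deb'): parent n21 fail=0; on 'b' 0 → fail=1;  out ∅∪∅=∅
  n26('aaa'): parent n8 fail=7; on 'a' 7 → fail=8;  out {6}∪∅={6}
  n28('beb'): parent n27 fail=0; on 'b' 0 → fail=1;  out ∅∪∅=∅
  n4('bccd'): parent n3 fail=11; on 'd' 11 → fail=12;  out ∅∪∅=∅
  n10('aadd'): parent n9 fail=19; on 'd' 19→0 → fail=19;  out {1}∪∅={1}
  n14('cdbe'): parent n13 fail=1; on 'e' 1 → fail=27;  out ∅∪∅=∅
  n23('debd'): parent n22 fail=1; on 'd' 1→0 → fail=19;  out ∅∪∅=∅
  n29('bebc'): parent n28 fail=1; on 'c' 1 → fail=2;  out {7}∪∅={7}
  n5('bccdd'): parent n4 fail=12; on 'd' 12→19→0 → fail=19;  out ∅∪∅=∅
  n15('cdbeb'): parent n14 fail=27; on 'b' 27 → fail=28;  out ∅∪∅=∅
  n24('debda'): parent n23 fail=19; on 'a' 19→0 → fail=7;  out ∅∪∅=∅
  n6('bccddb'): parent n5 fail=19; on 'b' 19→0 → fail=1;  out {0}∪∅={0}
  n16('cdbebc'): parent n15 fail=28; on 'c' 28 → fail=29;  out {2}∪{7}={2,7}
  n25('debdaa'): parent n24 fail=7; on 'a' 7 → fail=8;  out {5}∪∅={5}

Scan:
[0] read 'a'  n0⇒n7
[1] read 'a'  n7⇒n8
[2] read 'a'  n8⇒n26  → match P6@[0:2]
[3] read 'c'  n26⇒n11 (via fail)
[4] read 'a'  n11⇒n7 (via fail)
[5] read 'a'  n7⇒n8
[6] read 'd'  n8⇒n9
[7] read 'd'  n9⇒n10  → match P1@[4:7]
[8] read 'a'  n10⇒n7 (via fail)
[9] read 'a'  n7⇒n8
[10] read 'e'  n8⇒n0 (via fail)
[11] read 'e'  n0⇒n0
[12] read 'd'  n0⇒n19
[13] read 'c'  n19⇒n20  → match P4@[12:13]
[14] read 'd'  n20⇒n12 (via fail)
[15] read 'a'  n12⇒n7 (via fail)
[16] read 'b'  n7⇒n1 (via fail)
[17] read 'c'  n1⇒n2
[18] read 'a'  n2⇒n7 (via fail)
[19] read 'a'  n7⇒n8
[20] read 'a'  n8⇒n26  → match P6@[18:20]
[21] read 'a'  n26⇒n26 (via fail)  → match P6@[19:21]
[22] read 'e'  n26⇒n0 (via fail)
[23] read 'c'  n0⇒n11
[24] read 'b'  n11⇒n1 (via fail)
[25] read 'e'  n1⇒n27
[26] read 'b'  n27⇒n28
[27] read 'c'  n28⇒n29  → match P7@[24:27]
[28] read 'b'  n29⇒n1 (via fail)
[29] read 'b'  n1⇒n1 (via fail)
[30] read 'a'  n1⇒n17
[31] read 'a'  n17⇒n18  → match P3@[29:31]
[32] read 'e'  n18⇒n0 (via fail)
[33] read 'd'  n0⇒n19
[34] read 'c'  n19⇒n20  → match P4@[33:34]
[35] read 'a'  n20⇒n7 (via fail)
[36] read 'a'  n7⇒n8
[37] read 'a'  n8⇒n26  → match P6@[35:37]
[38] read 'd'  n26⇒n9 (via fail)
[39] read 'c'  n9⇒n20 (via fail)  → match P4@[38:39]
[40] read 'c'  n20⇒n11 (via fail)
[41] read 'd'  n11⇒n12
[42] read 'b'  n12⇒n13
[43] read 'e'  n13⇒n14
[44] read 'b'  n14⇒n15
[45] read 'c'  n15⇒n16  → match P2@[40:45],P7@[42:45]
[46] read 'b'  n16⇒n1 (via fail)
[47] read 'c'  n1⇒n2
[48] read 'c'  n2⇒n3
[49] read 'd'  n3⇒n4
[50] read 'd'  n4⇒n5
[51] read 'b'  n5⇒n6  → match P0@[46:51]
[52] read 'd'  n6⇒n19 (via fail)
[53] read 'c'  n19⇒n20  → match P4@[52:53]
[54] read 'e'  n20⇒n0 (via fail)
[55] read 'a'  n0⇒n7
[56] read 'a'  n7⇒n8
[57] read 'd'  n8⇒n9
[58] read 'd'  n9⇒n10  → match P1@[55:58]
[59] read 'd'  n10⇒n19 (via fail)
[60] read 'e'  n19⇒n21
[61] read 'b'  n21⇒n22
[62] read 'e'  n22⇒n27 (via fail)
[63] read 'b'  n27⇒n28
[64] read 'c'  n28⇒n29  → match P7@[61:64]
[65] read 'c'  n29⇒n3 (via fail)
[66] read 'e'  n3⇒n0 (via fail)
[67] read 'd'  n0⇒n19
[68] read 'e'  n19⇒n21
[69] read 'b'  n21⇒n22
[70] read 'd'  n22⇒n23
[71] read 'a'  n23⇒n24
[72] read 'a'  n24⇒n25  → match P5@[67:72]

Matches: [[2,6],[7,1],[13,4],[20,6],[21,6],[27,7],[31,3],[34,4],[37,6],[39,4],[45,2],[45,7],[51,0],[53,4],[58,1],[64,7],[72,5]]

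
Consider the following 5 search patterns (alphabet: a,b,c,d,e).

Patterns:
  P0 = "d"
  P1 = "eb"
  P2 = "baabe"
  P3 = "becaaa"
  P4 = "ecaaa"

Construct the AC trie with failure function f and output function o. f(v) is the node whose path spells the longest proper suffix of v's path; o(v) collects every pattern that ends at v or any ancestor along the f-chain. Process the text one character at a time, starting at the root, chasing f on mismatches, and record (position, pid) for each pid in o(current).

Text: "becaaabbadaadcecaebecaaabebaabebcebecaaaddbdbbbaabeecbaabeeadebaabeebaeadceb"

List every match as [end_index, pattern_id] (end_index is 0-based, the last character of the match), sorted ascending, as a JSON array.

Construct AC machine:
Trie nodes:
  n0 'ε': b→4 d→1 e→2
  n1 'd': ·  ←P0
  n2 'e': b→3 c→14
  n3 'eb': ·  ←P1
  n4 'b': a→5 e→9
  n5 'ba': a→6
  n6 'baa': b→7
  n7 'baab': e→8
  n8 'baabe': ·  ←P2
  n9 'be': c→10
  n10 'bec': a→11
  n11 'beca': a→12
  n12 'becaa': a→13
  n13 'becaaa': ·  ←P3
  n14 'ec': a→15
  n15 'eca': a→16
  n16 'ecaa': a→17
  n17 'ecaaa': ·  ←P4

Failure links (BFS by depth):
  n1('d'): parent n0 fail=0; on 'd' 0 → fail=0;  out {0}∪∅={0}
  n2('e'): parent n0 fail=0; on 'e' 0 → fail=0;  out ∅∪∅=∅
  n4('b'): parent n0 fail=0; on 'b' 0 → fail=0;  out ∅∪∅=∅
  n3('eb'): parent n2 fail=0; on 'b' 0 → fail=4;  out {1}∪∅={1}
  n5('ba'): parent n4 fail=0; on 'a' 0 → fail=0;  out ∅∪∅=∅
  n9('be'): parent n4 fail=0; on 'e' 0 → fail=2;  out ∅∪∅=∅
  n14('ec'): parent n2 fail=0; on 'c' 0 → fail=0;  out ∅∪∅=∅
  n6('baa'): parent n5 fail=0; on 'a' 0 → fail=0;  out ∅∪∅=∅
  n10('bec'): parent n9 fail=2; on 'c' 2 → fail=14;  out ∅∪∅=∅
  n15('eca'): parent n14 fail=0; on 'a' 0 → fail=0;  out ∅∪∅=∅
  n7('baab'): parent n6 fail=0; on 'b' 0 → fail=4;  out ∅∪∅=∅
  n11('beca'): parent n10 fail=14; on 'a' 14 → fail=15;  out ∅∪∅=∅
  n16('ecaa'): parent n15 fail=0; on 'a' 0 → fail=0;  out ∅∪∅=∅
  n8('baabe'): parent n7 fail=4; on 'e' 4 → fail=9;  out {2}∪∅={2}
  n12('becaa'): parent n11 fail=15; on 'a' 15 → fail=16;  out ∅∪∅=∅
  n17('ecaaa'): parent n16 fail=0; on 'a' 0 → fail=0;  out {4}∪∅={4}
  n13('becaaa'): parent n12 fail=16; on 'a' 16 → fail=17;  out {3}∪{4}={3,4}

Text stream:
i=0 'b': node 0→4
i=1 'e': node 4→9
i=2 'c': node 9→10
i=3 'a': node 10→11
i=4 'a': node 11→12
i=5 'a': node 12→13  → match P3@[0:5],P4@[1:5]
i=6 'b': node 13→4 (fail-walked)
i=7 'b': node 4→4 (fail-walked)
i=8 'a': node 4→5
i=9 'd': node 5→1 (fail-walked)  → match P0@[9:9]
i=10 'a': node 1→0 (fail-walked)
i=11 'a': node 0→0
i=12 'd': node 0→1  → match P0@[12:12]
i=13 'c': node 1→0 (fail-walked)
i=14 'e': node 0→2
i=15 'c': node 2→14
i=16 'a': node 14→15
i=17 'e': node 15→2 (fail-walked)
i=18 'b': node 2→3  → match P1@[17:18]
i=19 'e': node 3→9 (fail-walked)
i=20 'c': node 9→10
i=21 'a': node 10→11
i=22 'a': node 11→12
i=23 'a': node 12→13  → match P3@[18:23],P4@[19:23]
i=24 'b': node 13→4 (fail-walked)
i=25 'e': node 4→9
i=26 'b': node 9→3 (fail-walked)  → match P1@[25:26]
i=27 'a': node 3→5 (fail-walked)
i=28 'a': node 5→6
i=29 'b': node 6→7
i=30 'e': node 7→8  → match P2@[26:30]
i=31 'b': node 8→3 (fail-walked)  → match P1@[30:31]
i=32 'c': node 3→0 (fail-walked)
i=33 'e': node 0→2
i=34 'b': node 2→3  → match P1@[33:34]
i=35 'e': node 3→9 (fail-walked)
i=36 'c': node 9→10
i=37 'a': node 10→11
i=38 'a': node 11→12
i=39 'a': node 12→13  → match P3@[34:39],P4@[35:39]
i=40 'd': node 13→1 (fail-walked)  → match P0@[40:40]
i=41 'd': node 1→1 (fail-walked)  → match P0@[41:41]
i=42 'b': node 1→4 (fail-walked)
i=43 'd': node 4→1 (fail-walked)  → match P0@[43:43]
i=44 'b': node 1→4 (fail-walked)
i=45 'b': node 4→4 (fail-walked)
i=46 'b': node 4→4 (fail-walked)
i=47 'a': node 4→5
i=48 'a': node 5→6
i=49 'b': node 6→7
i=50 'e': node 7→8  → match P2@[46:50]
i=51 'e': node 8→2 (fail-walked)
i=52 'c': node 2→14
i=53 'b': node 14→4 (fail-walked)
i=54 'a': node 4→5
i=55 'a': node 5→6
i=56 'b': node 6→7
i=57 'e': node 7→8  → match P2@[53:57]
i=58 'e': node 8→2 (fail-walked)
i=59 'a': node 2→0 (fail-walked)
i=60 'd': node 0→1  → match P0@[60:60]
i=61 'e': node 1→2 (fail-walked)
i=62 'b': node 2→3  → match P1@[61:62]
i=63 'a': node 3→5 (fail-walked)
i=64 'a': node 5→6
i=65 'b': node 6→7
i=66 'e': node 7→8  → match P2@[62:66]
i=67 'e': node 8→2 (fail-walked)
i=68 'b': node 2→3  → match P1@[67:68]
i=69 'a': node 3→5 (fail-walked)
i=70 'e': node 5→2 (fail-walked)
i=71 'a': node 2→0 (fail-walked)
i=72 'd': node 0→1  → match P0@[72:72]
i=73 'c': node 1→0 (fail-walked)
i=74 'e': node 0→2
i=75 'b': node 2→3  → match P1@[74:75]

Matches: [[5,3],[5,4],[9,0],[12,0],[18,1],[23,3],[23,4],[26,1],[30,2],[31,1],[34,1],[39,3],[39,4],[40,0],[41,0],[43,0],[50,2],[57,2],[60,0],[62,1],[66,2],[68,1],[72,0],[75,1]]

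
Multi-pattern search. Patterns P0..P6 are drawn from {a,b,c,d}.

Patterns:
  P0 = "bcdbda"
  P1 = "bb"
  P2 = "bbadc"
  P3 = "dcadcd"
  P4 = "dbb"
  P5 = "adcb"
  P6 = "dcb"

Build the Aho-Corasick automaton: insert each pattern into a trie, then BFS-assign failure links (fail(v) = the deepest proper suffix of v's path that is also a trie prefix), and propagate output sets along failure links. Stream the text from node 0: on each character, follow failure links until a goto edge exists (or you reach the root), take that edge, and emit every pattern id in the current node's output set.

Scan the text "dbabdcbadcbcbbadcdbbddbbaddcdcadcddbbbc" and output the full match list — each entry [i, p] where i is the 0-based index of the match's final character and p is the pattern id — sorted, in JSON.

Build automaton:
Trie nodes:
  0='ε' goto a→19 b→1 d→11
  1='b' goto b→7 c→2
  2='bc' goto d→3
  3='bcd' goto b→4
  4='bcdb' goto d→5
  5='bcdbd' goto a→6
  6='bcdbda' goto ·  [P0 ends]
  7='bb' goto a→8  [P1 ends]
  8='bba' goto d→9
  9='bbad' goto c→10
  10='bbadc' goto ·  [P2 ends]
  11='d' goto b→17 c→12
  12='dc' goto a→13 b→23
  13='dca' goto d→14
  14='dcad' goto c→15
  15='dcadc' goto d→16
  16='dcadcd' goto ·  [P3 ends]
  17='db' goto b→18
  18='dbb' goto ·  [P4 ends]
  19='a' goto d→20
  20='ad' goto c→21
  21='adc' goto b→22
  22='adcb' goto ·  [P5 ends]
  23='dcb' goto ·  [P6 ends]

BFS fail/out derivation:
  fail(1) 'b': from fail(0)=0 chase 'b': 0 ⇒ 0;  out=∅∪out(0)=∅
  fail(11) 'd': from fail(0)=0 chase 'd': 0 ⇒ 0;  out=∅∪out(0)=∅
  fail(19) 'a': from fail(0)=0 chase 'a': 0 ⇒ 0;  out=∅∪out(0)=∅
  fail(2) 'bc': from fail(1)=0 chase 'c': 0 ⇒ 0;  out=∅∪out(0)=∅
  fail(7) 'bb': from fail(1)=0 chase 'b': 0 ⇒ 1;  out={1}∪out(1)={1}
  fail(12) 'dc': from fail(11)=0 chase 'c': 0 ⇒ 0;  out=∅∪out(0)=∅
  fail(17) 'db': from fail(11)=0 chase 'b': 0 ⇒ 1;  out=∅∪out(1)=∅
  fail(20) 'ad': from fail(19)=0 chase 'd': 0 ⇒ 11;  out=∅∪out(11)=∅
  fail(3) 'bcd': from fail(2)=0 chase 'd': 0 ⇒ 11;  out=∅∪out(11)=∅
  fail(8) 'bba': from fail(7)=1 chase 'a': 1→0 ⇒ 19;  out=∅∪out(19)=∅
  fail(13) 'dca': from fail(12)=0 chase 'a': 0 ⇒ 19;  out=∅∪out(19)=∅
  fail(18) 'dbb': from fail(17)=1 chase 'b': 1 ⇒ 7;  out={4}∪out(7)={1,4}
  fail(21) 'adc': from fail(20)=11 chase 'c': 11 ⇒ 12;  out=∅∪out(12)=∅
  fail(23) 'dcb': from fail(12)=0 chase 'b': 0 ⇒ 1;  out={6}∪out(1)={6}
  fail(4) 'bcdb': from fail(3)=11 chase 'b': 11 ⇒ 17;  out=∅∪out(17)=∅
  fail(9) 'bbad': from fail(8)=19 chase 'd': 19 ⇒ 20;  out=∅∪out(20)=∅
  fail(14) 'dcad': from fail(13)=19 chase 'd': 19 ⇒ 20;  out=∅∪out(20)=∅
  fail(22) 'adcb': from fail(21)=12 chase 'b': 12 ⇒ 23;  out={5}∪out(23)={5,6}
  fail(5) 'bcdbd': from fail(4)=17 chase 'd': 17→1→0 ⇒ 11;  out=∅∪out(11)=∅
  fail(10) 'bbadc': from fail(9)=20 chase 'c': 20 ⇒ 21;  out={2}∪out(21)={2}
  fail(15) 'dcadc': from fail(14)=20 chase 'c': 20 ⇒ 21;  out=∅∪out(21)=∅
  fail(6) 'bcdbda': from fail(5)=11 chase 'a': 11→0 ⇒ 19;  out={0}∪out(19)={0}
  fail(16) 'dcadcd': from fail(15)=21 chase 'd': 21→12→0 ⇒ 11;  out={3}∪out(11)={3}

Run:
[0] read 'd'  n0⇒n11
[1] read 'b'  n11⇒n17
[2] read 'a'  n17⇒n19 (fail-walked)
[3] read 'b'  n19⇒n1 (fail-walked)
[4] read 'd'  n1⇒n11 (fail-walked)
[5] read 'c'  n11⇒n12
[6] read 'b'  n12⇒n23  emit P6@[4:6]
[7] read 'a'  n23⇒n19 (fail-walked)
[8] read 'd'  n19⇒n20
[9] read 'c'  n20⇒n21
[10] read 'b'  n21⇒n22  emit P5@[7:10],P6@[8:10]
[11] read 'c'  n22⇒n2 (fail-walked)
[12] read 'b'  n2⇒n1 (fail-walked)
[13] read 'b'  n1⇒n7  emit P1@[12:13]
[14] read 'a'  n7⇒n8
[15] read 'd'  n8⇒n9
[16] read 'c'  n9⇒n10  emit P2@[12:16]
[17] read 'd'  n10⇒n11 (fail-walked)
[18] read 'b'  n11⇒n17
[19] read 'b'  n17⇒n18  emit P1@[18:19],P4@[17:19]
[20] read 'd'  n18⇒n11 (fail-walked)
[21] read 'd'  n11⇒n11 (fail-walked)
[22] read 'b'  n11⇒n17
[23] read 'b'  n17⇒n18  emit P1@[22:23],P4@[21:23]
[24] read 'a'  n18⇒n8 (fail-walked)
[25] read 'd'  n8⇒n9
[26] read 'd'  n9⇒n11 (fail-walked)
[27] read 'c'  n11⇒n12
[28] read 'd'  n12⇒n11 (fail-walked)
[29] read 'c'  n11⇒n12
[30] read 'a'  n12⇒n13
[31] read 'd'  n13⇒n14
[32] read 'c'  n14⇒n15
[33] read 'd'  n15⇒n16  emit P3@[28:33]
[34] read 'd'  n16⇒n11 (fail-walked)
[35] read 'b'  n11⇒n17
[36] read 'b'  n17⇒n18  emit P1@[35:36],P4@[34:36]
[37] read 'b'  n18⇒n7 (fail-walked)  emit P1@[36:37]
[38] read 'c'  n7⇒n2 (fail-walked)

Result: [[6,6],[10,5],[10,6],[13,1],[16,2],[19,1],[19,4],[23,1],[23,4],[33,3],[36,1],[36,4],[37,1]]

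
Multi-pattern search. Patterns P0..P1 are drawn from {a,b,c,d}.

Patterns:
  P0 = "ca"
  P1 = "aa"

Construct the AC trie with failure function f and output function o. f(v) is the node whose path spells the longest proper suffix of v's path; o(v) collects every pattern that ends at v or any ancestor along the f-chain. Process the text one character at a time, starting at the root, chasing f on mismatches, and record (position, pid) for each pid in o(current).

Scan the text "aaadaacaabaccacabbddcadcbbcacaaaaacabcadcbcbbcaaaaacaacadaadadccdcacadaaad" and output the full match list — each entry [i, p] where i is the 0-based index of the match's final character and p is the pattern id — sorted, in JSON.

Build automaton:
Trie (insert patterns):
  0='ε' goto a→3 c→1
  1='c' goto a→2
  2='ca' goto ·  ←P0
  3='a' goto a→4
  4='aa' goto ·  ←P1

BFS fail/out derivation:
  n1('c'): parent n0 fail=0; on 'c' 0 → fail=0;  out ∅∪∅=∅
  n3('a'): parent n0 fail=0; on 'a' 0 → fail=0;  out ∅∪∅=∅
  n2('ca'): parent n1 fail=0; on 'a' 0 → fail=3;  out {0}∪∅={0}
  n4('aa'): parent n3 fail=0; on 'a' 0 → fail=3;  out {1}∪∅={1}

Scan:
i=0 'a': node 0→3
i=1 'a': node 3→4  → match P1@[0:1]
i=2 'a': node 4→4 ·f  → match P1@[1:2]
i=3 'd': node 4→0 ·f
i=4 'a': node 0→3
i=5 'a': node 3→4  → match P1@[4:5]
i=6 'c': node 4→1 ·f
i=7 'a': node 1→2  → match P0@[6:7]
i=8 'a': node 2→4 ·f  → match P1@[7:8]
i=9 'b': node 4→0 ·f
i=10 'a': node 0→3
i=11 'c': node 3→1 ·f
i=12 'c': node 1→1 ·f
i=13 'a': node 1→2  → match P0@[12:13]
i=14 'c': node 2→1 ·f
i=15 'a': node 1→2  → match P0@[14:15]
i=16 'b': node 2→0 ·f
i=17 'b': node 0→0
i=18 'd': node 0→0
i=19 'd': node 0→0
i=20 'c': node 0→1
i=21 'a': node 1→2  → match P0@[20:21]
i=22 'd': node 2→0 ·f
i=23 'c': node 0→1
i=24 'b': node 1→0 ·f
i=25 'b': node 0→0
i=26 'c': node 0→1
i=27 'a': node 1→2  → match P0@[26:27]
i=28 'c': node 2→1 ·f
i=29 'a': node 1→2  → match P0@[28:29]
i=30 'a': node 2→4 ·f  → match P1@[29:30]
i=31 'a': node 4→4 ·f  → match P1@[30:31]
i=32 'a': node 4→4 ·f  → match P1@[31:32]
i=33 'a': node 4→4 ·f  → match P1@[32:33]
i=34 'c': node 4→1 ·f
i=35 'a': node 1→2  → match P0@[34:35]
i=36 'b': node 2→0 ·f
i=37 'c': node 0→1
i=38 'a': node 1→2  → match P0@[37:38]
i=39 'd': node 2→0 ·f
i=40 'c': node 0→1
i=41 'b': node 1→0 ·f
i=42 'c': node 0→1
i=43 'b': node 1→0 ·f
i=44 'b': node 0→0
i=45 'c': node 0→1
i=46 'a': node 1→2  → match P0@[45:46]
i=47 'a': node 2→4 ·f  → match P1@[46:47]
i=48 'a': node 4→4 ·f  → match P1@[47:48]
i=49 'a': node 4→4 ·f  → match P1@[48:49]
i=50 'a': node 4→4 ·f  → match P1@[49:50]
i=51 'c': node 4→1 ·f
i=52 'a': node 1→2  → match P0@[51:52]
i=53 'a': node 2→4 ·f  → match P1@[52:53]
i=54 'c': node 4→1 ·f
i=55 'a': node 1→2  → match P0@[54:55]
i=56 'd': node 2→0 ·f
i=57 'a': node 0→3
i=58 'a': node 3→4  → match P1@[57:58]
i=59 'd': node 4→0 ·f
i=60 'a': node 0→3
i=61 'd': node 3→0 ·f
i=62 'c': node 0→1
i=63 'c': node 1→1 ·f
i=64 'd': node 1→0 ·f
i=65 'c': node 0→1
i=66 'a': node 1→2  → match P0@[65:66]
i=67 'c': node 2→1 ·f
i=68 'a': node 1→2  → match P0@[67:68]
i=69 'd': node 2→0 ·f
i=70 'a': node 0→3
i=71 'a': node 3→4  → match P1@[70:71]
i=72 'a': node 4→4 ·f  → match P1@[71:72]
i=73 'd': node 4→0 ·f

Matches: [[1,1],[2,1],[5,1],[7,0],[8,1],[13,0],[15,0],[21,0],[27,0],[29,0],[30,1],[31,1],[32,1],[33,1],[35,0],[38,0],[46,0],[47,1],[48,1],[49,1],[50,1],[52,0],[53,1],[55,0],[58,1],[66,0],[68,0],[71,1],[72,1]]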